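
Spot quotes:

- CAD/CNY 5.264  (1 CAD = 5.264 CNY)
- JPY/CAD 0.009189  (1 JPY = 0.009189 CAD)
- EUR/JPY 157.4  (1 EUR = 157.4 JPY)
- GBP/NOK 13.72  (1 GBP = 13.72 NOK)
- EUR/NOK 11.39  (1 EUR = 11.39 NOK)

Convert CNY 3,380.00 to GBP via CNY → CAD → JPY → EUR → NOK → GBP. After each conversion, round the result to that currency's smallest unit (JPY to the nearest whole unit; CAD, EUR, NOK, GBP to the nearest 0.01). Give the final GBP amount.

GBP 368.56

CNY 3,380.00 ÷ 5.264 = CAD 642.10
CAD 642.10 ÷ 0.009189 = JPY 69,877
JPY 69,877 ÷ 157.4 = EUR 443.95
EUR 443.95 × 11.39 = NOK 5,056.59
NOK 5,056.59 ÷ 13.72 = GBP 368.56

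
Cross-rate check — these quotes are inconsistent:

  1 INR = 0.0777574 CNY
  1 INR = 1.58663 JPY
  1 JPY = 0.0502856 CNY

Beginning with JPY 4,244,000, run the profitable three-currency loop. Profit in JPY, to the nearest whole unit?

Profitable loop is JPY → CNY → INR → JPY:
JPY 4,244,000 × 0.0502856 = CNY 213,412.09
CNY 213,412.09 ÷ 0.0777574 = INR 2,744,588.76
INR 2,744,588.76 × 1.58663 = JPY 4,354,647
Profit = JPY 4,354,647 − JPY 4,244,000

Profit: JPY 110,647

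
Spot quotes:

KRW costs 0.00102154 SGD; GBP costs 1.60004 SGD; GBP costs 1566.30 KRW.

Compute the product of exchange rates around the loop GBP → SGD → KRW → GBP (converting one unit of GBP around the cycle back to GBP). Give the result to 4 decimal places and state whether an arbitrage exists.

Around GBP → SGD → KRW → GBP: 1 × 1.60004 ÷ 0.00102154 ÷ 1566.30 = 1.000001
Product ≈ 1 (deviation 0.000%, within rounding noise).

1.0000 (no arbitrage)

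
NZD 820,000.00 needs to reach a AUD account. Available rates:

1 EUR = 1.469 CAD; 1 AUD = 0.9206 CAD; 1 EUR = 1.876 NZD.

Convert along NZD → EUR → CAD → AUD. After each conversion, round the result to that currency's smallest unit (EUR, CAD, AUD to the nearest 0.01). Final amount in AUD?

NZD 820,000.00 ÷ 1.876 = EUR 437,100.21
EUR 437,100.21 × 1.469 = CAD 642,100.21
CAD 642,100.21 ÷ 0.9206 = AUD 697,480.13

AUD 697,480.13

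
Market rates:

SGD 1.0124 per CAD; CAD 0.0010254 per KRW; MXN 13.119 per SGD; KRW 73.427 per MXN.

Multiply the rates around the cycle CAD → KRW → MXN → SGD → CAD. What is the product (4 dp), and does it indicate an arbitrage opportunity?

Around CAD → KRW → MXN → SGD → CAD: 1 ÷ 0.0010254 ÷ 73.427 ÷ 13.119 ÷ 1.0124 = 0.999995
Product ≈ 1 (deviation 0.000%, within rounding noise).

1.0000 (no arbitrage)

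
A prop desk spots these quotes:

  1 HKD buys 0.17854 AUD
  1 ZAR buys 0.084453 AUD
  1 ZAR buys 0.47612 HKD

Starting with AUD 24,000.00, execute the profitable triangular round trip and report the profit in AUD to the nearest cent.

Profit: AUD 157.28

Profitable loop is AUD → ZAR → HKD → AUD:
AUD 24,000.00 ÷ 0.084453 = ZAR 284,181.73
ZAR 284,181.73 × 0.47612 = HKD 135,304.61
HKD 135,304.61 × 0.17854 = AUD 24,157.28
Profit = AUD 24,157.28 − AUD 24,000.00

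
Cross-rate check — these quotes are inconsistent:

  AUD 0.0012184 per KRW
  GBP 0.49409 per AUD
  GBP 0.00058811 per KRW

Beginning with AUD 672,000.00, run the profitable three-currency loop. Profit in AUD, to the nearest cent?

Profitable loop is AUD → GBP → KRW → AUD:
AUD 672,000.00 × 0.49409 = GBP 332,028.48
GBP 332,028.48 ÷ 0.00058811 = KRW 564,568,669
KRW 564,568,669 × 0.0012184 = AUD 687,870.47
Profit = AUD 687,870.47 − AUD 672,000.00

Profit: AUD 15,870.47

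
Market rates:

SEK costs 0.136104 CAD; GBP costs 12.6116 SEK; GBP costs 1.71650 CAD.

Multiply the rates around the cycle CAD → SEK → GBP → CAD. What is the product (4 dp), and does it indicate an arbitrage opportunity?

Around CAD → SEK → GBP → CAD: 1 ÷ 0.136104 ÷ 12.6116 × 1.71650 = 1.000006
Product ≈ 1 (deviation 0.001%, within rounding noise).

1.0000 (no arbitrage)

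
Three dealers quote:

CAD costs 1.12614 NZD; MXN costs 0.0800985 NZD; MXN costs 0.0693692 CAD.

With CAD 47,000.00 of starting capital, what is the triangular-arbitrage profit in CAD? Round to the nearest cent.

Profit: CAD 1,190.69

Profitable loop is CAD → MXN → NZD → CAD:
CAD 47,000.00 ÷ 0.0693692 = MXN 677,534.12
MXN 677,534.12 × 0.0800985 = NZD 54,269.47
NZD 54,269.47 ÷ 1.12614 = CAD 48,190.69
Profit = CAD 48,190.69 − CAD 47,000.00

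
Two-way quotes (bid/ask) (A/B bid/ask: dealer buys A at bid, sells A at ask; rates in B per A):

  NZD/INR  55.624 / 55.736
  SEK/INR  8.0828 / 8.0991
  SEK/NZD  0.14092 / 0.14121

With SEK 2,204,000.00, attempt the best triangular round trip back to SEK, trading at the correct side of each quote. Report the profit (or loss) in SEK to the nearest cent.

Best loop SEK → INR → NZD → SEK:
SEK 2,204,000.00 × 8.0828 (sell SEK at bid) = INR 17,814,491.20
INR 17,814,491.20 ÷ 55.736 (buy NZD at ask) = NZD 319,622.71
NZD 319,622.71 ÷ 0.14121 (buy SEK at ask) = SEK 2,263,456.60

Net profit: SEK 59,456.60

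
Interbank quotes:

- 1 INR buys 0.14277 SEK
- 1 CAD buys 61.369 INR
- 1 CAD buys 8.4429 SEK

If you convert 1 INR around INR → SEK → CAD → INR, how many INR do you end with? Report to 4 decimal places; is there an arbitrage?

1.0378 (arbitrage exists)

Around INR → SEK → CAD → INR: 1 × 0.14277 ÷ 8.4429 × 61.369 = 1.037754
Product > 1; profitable direction is INR → SEK → CAD → INR.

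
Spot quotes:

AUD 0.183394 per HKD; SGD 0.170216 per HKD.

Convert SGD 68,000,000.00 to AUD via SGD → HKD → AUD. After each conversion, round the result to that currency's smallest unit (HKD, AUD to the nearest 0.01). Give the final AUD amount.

SGD 68,000,000.00 ÷ 0.170216 = HKD 399,492,409.64
HKD 399,492,409.64 × 0.183394 = AUD 73,264,510.97

AUD 73,264,510.97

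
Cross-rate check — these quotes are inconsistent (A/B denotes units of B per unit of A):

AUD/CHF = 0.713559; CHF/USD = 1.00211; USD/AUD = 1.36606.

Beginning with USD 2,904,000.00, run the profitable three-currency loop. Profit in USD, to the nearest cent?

Profit: USD 68,908.57

Profitable loop is USD → CHF → AUD → USD:
USD 2,904,000.00 ÷ 1.00211 = CHF 2,897,885.46
CHF 2,897,885.46 ÷ 0.713559 = AUD 4,061,171.48
AUD 4,061,171.48 ÷ 1.36606 = USD 2,972,908.57
Profit = USD 2,972,908.57 − USD 2,904,000.00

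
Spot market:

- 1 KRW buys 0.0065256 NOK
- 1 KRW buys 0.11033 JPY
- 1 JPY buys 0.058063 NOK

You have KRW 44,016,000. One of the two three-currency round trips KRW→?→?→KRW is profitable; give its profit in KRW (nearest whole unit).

Profitable loop is KRW → NOK → JPY → KRW:
KRW 44,016,000 × 0.0065256 = NOK 287,230.81
NOK 287,230.81 ÷ 0.058063 = JPY 4,946,882
JPY 4,946,882 ÷ 0.11033 = KRW 44,837,143
Profit = KRW 44,837,143 − KRW 44,016,000

Profit: KRW 821,143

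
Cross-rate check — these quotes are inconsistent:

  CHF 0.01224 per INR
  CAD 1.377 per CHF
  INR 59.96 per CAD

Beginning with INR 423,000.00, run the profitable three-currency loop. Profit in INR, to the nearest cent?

Profitable loop is INR → CHF → CAD → INR:
INR 423,000.00 × 0.01224 = CHF 5,177.52
CHF 5,177.52 × 1.377 = CAD 7,129.45
CAD 7,129.45 × 59.96 = INR 427,481.52
Profit = INR 427,481.52 − INR 423,000.00

Profit: INR 4,481.52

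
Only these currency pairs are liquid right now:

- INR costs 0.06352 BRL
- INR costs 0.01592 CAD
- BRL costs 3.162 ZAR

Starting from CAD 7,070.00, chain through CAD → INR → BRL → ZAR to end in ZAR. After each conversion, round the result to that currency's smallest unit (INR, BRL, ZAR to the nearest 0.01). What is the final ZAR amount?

ZAR 89,196.67

CAD 7,070.00 ÷ 0.01592 = INR 444,095.48
INR 444,095.48 × 0.06352 = BRL 28,208.94
BRL 28,208.94 × 3.162 = ZAR 89,196.67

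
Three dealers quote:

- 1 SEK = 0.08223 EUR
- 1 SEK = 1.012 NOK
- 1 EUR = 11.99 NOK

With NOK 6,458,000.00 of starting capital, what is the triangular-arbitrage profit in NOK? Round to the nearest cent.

Profitable loop is NOK → EUR → SEK → NOK:
NOK 6,458,000.00 ÷ 11.99 = EUR 538,615.51
EUR 538,615.51 ÷ 0.08223 = SEK 6,550,109.61
SEK 6,550,109.61 × 1.012 = NOK 6,628,710.92
Profit = NOK 6,628,710.92 − NOK 6,458,000.00

Profit: NOK 170,710.92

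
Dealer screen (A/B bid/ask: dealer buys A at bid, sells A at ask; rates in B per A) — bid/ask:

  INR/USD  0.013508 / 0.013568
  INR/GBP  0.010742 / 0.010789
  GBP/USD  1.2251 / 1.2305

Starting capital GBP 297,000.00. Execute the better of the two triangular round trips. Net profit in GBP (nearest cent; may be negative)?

Best loop GBP → INR → USD → GBP:
GBP 297,000.00 ÷ 0.010789 (buy INR at ask) = INR 27,528,037.82
INR 27,528,037.82 × 0.013508 (sell INR at bid) = USD 371,848.73
USD 371,848.73 ÷ 1.2305 (buy GBP at ask) = GBP 302,193.20

Net profit: GBP 5,193.20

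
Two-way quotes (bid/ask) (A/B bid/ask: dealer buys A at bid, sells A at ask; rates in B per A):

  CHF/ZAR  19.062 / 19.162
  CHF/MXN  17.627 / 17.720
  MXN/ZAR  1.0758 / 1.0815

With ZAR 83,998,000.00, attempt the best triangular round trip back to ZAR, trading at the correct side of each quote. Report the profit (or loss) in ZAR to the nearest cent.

Best loop ZAR → MXN → CHF → ZAR:
ZAR 83,998,000.00 ÷ 1.0815 (buy MXN at ask) = MXN 77,668,053.63
MXN 77,668,053.63 ÷ 17.720 (buy CHF at ask) = CHF 4,383,073.00
CHF 4,383,073.00 × 19.062 (sell CHF at bid) = ZAR 83,550,137.60

Net result: ZAR -447,862.40 (no profitable arbitrage after spreads)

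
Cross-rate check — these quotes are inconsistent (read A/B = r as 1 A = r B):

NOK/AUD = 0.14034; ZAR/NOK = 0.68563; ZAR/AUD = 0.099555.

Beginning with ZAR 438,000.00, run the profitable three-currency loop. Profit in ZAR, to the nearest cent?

Profit: ZAR 15,174.96

Profitable loop is ZAR → AUD → NOK → ZAR:
ZAR 438,000.00 × 0.099555 = AUD 43,605.09
AUD 43,605.09 ÷ 0.14034 = NOK 310,710.35
NOK 310,710.35 ÷ 0.68563 = ZAR 453,174.96
Profit = ZAR 453,174.96 − ZAR 438,000.00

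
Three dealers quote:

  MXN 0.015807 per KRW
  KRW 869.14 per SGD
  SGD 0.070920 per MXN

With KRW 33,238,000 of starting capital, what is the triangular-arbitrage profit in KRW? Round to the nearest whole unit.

Profit: KRW 875,554

Profitable loop is KRW → SGD → MXN → KRW:
KRW 33,238,000 ÷ 869.14 = SGD 38,242.40
SGD 38,242.40 ÷ 0.070920 = MXN 539,232.95
MXN 539,232.95 ÷ 0.015807 = KRW 34,113,554
Profit = KRW 34,113,554 − KRW 33,238,000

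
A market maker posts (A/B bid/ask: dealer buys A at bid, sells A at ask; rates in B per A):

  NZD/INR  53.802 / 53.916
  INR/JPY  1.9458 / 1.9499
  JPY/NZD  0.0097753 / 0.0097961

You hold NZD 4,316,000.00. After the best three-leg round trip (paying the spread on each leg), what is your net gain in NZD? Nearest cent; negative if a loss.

Net profit: NZD 100,804.23

Best loop NZD → INR → JPY → NZD:
NZD 4,316,000.00 × 53.802 (sell NZD at bid) = INR 232,209,432.00
INR 232,209,432.00 × 1.9458 (sell INR at bid) = JPY 451,833,113
JPY 451,833,113 × 0.0097753 (sell JPY at bid) = NZD 4,416,804.23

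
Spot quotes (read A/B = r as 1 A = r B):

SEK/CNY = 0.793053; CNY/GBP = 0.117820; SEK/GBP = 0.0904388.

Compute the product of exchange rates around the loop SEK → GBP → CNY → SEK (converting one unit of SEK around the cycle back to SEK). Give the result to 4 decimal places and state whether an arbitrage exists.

Around SEK → GBP → CNY → SEK: 1 × 0.0904388 ÷ 0.117820 ÷ 0.793053 = 0.967907
Product < 1; profitable direction is SEK → CNY → GBP → SEK.

0.9679 (arbitrage exists)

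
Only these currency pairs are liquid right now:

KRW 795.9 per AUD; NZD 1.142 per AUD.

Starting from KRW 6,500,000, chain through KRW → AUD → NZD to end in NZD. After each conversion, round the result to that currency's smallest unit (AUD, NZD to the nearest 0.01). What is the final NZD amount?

NZD 9,326.55

KRW 6,500,000 ÷ 795.9 = AUD 8,166.86
AUD 8,166.86 × 1.142 = NZD 9,326.55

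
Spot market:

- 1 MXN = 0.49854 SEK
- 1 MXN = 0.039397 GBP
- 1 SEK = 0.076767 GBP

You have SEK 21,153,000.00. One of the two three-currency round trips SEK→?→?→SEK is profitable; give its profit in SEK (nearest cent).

Profitable loop is SEK → MXN → GBP → SEK:
SEK 21,153,000.00 ÷ 0.49854 = MXN 42,429,895.29
MXN 42,429,895.29 × 0.039397 = GBP 1,671,610.58
GBP 1,671,610.58 ÷ 0.076767 = SEK 21,775,119.32
Profit = SEK 21,775,119.32 − SEK 21,153,000.00

Profit: SEK 622,119.32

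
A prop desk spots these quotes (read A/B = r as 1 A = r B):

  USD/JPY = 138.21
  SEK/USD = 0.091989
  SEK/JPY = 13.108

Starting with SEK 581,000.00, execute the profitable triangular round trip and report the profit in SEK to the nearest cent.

Profit: SEK 18,014.31

Profitable loop is SEK → JPY → USD → SEK:
SEK 581,000.00 × 13.108 = JPY 7,615,748
JPY 7,615,748 ÷ 138.21 = USD 55,102.73
USD 55,102.73 ÷ 0.091989 = SEK 599,014.31
Profit = SEK 599,014.31 − SEK 581,000.00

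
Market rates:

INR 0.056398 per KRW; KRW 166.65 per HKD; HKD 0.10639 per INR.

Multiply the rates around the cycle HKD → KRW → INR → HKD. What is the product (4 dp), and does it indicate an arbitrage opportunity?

Around HKD → KRW → INR → HKD: 1 × 166.65 × 0.056398 × 0.10639 = 0.999931
Product ≈ 1 (deviation 0.007%, within rounding noise).

0.9999 (no arbitrage)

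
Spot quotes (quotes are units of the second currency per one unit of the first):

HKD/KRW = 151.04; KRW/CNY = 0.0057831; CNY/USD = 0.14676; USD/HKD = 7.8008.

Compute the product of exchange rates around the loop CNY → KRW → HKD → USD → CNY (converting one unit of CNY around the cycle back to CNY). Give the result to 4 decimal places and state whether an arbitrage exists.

1.0000 (no arbitrage)

Around CNY → KRW → HKD → USD → CNY: 1 ÷ 0.0057831 ÷ 151.04 ÷ 7.8008 ÷ 0.14676 = 1.000001
Product ≈ 1 (deviation 0.000%, within rounding noise).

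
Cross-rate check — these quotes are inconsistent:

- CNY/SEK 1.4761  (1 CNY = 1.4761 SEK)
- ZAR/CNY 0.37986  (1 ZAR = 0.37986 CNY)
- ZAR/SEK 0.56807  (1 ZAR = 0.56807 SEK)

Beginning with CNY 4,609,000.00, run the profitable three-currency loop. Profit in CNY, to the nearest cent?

Profitable loop is CNY → ZAR → SEK → CNY:
CNY 4,609,000.00 ÷ 0.37986 = ZAR 12,133,417.57
ZAR 12,133,417.57 × 0.56807 = SEK 6,892,630.52
SEK 6,892,630.52 ÷ 1.4761 = CNY 4,669,487.52
Profit = CNY 4,669,487.52 − CNY 4,609,000.00

Profit: CNY 60,487.52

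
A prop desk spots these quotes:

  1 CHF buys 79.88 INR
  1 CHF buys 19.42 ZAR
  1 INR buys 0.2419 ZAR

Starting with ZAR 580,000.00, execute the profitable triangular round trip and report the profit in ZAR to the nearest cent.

Profit: ZAR 2,912.40

Profitable loop is ZAR → INR → CHF → ZAR:
ZAR 580,000.00 ÷ 0.2419 = INR 2,397,684.99
INR 2,397,684.99 ÷ 79.88 = CHF 30,016.09
CHF 30,016.09 × 19.42 = ZAR 582,912.40
Profit = ZAR 582,912.40 − ZAR 580,000.00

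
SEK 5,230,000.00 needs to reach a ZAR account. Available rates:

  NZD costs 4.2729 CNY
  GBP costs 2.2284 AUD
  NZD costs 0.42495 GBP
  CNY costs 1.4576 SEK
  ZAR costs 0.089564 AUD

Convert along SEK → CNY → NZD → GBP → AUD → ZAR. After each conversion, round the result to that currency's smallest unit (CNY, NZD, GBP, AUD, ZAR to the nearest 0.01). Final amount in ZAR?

SEK 5,230,000.00 ÷ 1.4576 = CNY 3,588,090.01
CNY 3,588,090.01 ÷ 4.2729 = NZD 839,731.80
NZD 839,731.80 × 0.42495 = GBP 356,844.03
GBP 356,844.03 × 2.2284 = AUD 795,191.24
AUD 795,191.24 ÷ 0.089564 = ZAR 8,878,469.47

ZAR 8,878,469.47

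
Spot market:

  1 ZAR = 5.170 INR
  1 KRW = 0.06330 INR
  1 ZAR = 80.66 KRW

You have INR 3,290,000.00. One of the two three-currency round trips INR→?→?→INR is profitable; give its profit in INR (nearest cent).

Profit: INR 41,382.60

Profitable loop is INR → KRW → ZAR → INR:
INR 3,290,000.00 ÷ 0.06330 = KRW 51,974,724
KRW 51,974,724 ÷ 80.66 = ZAR 644,368.01
ZAR 644,368.01 × 5.170 = INR 3,331,382.60
Profit = INR 3,331,382.60 − INR 3,290,000.00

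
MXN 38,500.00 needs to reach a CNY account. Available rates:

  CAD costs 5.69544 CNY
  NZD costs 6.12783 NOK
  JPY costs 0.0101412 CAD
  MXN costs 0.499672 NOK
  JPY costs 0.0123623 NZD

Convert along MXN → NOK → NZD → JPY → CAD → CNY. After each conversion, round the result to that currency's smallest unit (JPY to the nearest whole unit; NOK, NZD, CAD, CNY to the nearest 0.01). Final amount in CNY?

CNY 14,667.52

MXN 38,500.00 × 0.499672 = NOK 19,237.37
NOK 19,237.37 ÷ 6.12783 = NZD 3,139.34
NZD 3,139.34 ÷ 0.0123623 = JPY 253,945
JPY 253,945 × 0.0101412 = CAD 2,575.31
CAD 2,575.31 × 5.69544 = CNY 14,667.52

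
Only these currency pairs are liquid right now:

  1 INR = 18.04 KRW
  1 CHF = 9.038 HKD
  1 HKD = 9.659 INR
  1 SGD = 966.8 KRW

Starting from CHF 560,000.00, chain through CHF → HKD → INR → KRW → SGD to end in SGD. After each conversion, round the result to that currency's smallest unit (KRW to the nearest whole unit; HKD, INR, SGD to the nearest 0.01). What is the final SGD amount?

SGD 912,204.94

CHF 560,000.00 × 9.038 = HKD 5,061,280.00
HKD 5,061,280.00 × 9.659 = INR 48,886,903.52
INR 48,886,903.52 × 18.04 = KRW 881,919,740
KRW 881,919,740 ÷ 966.8 = SGD 912,204.94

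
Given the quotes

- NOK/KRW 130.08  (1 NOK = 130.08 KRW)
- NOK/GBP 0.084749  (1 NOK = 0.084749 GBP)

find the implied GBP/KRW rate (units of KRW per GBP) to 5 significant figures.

1 GBP ÷ 0.084749 = 11.7995 NOK
11.7995 NOK × 130.08 = 1534.89 KRW

GBP/KRW = 1534.9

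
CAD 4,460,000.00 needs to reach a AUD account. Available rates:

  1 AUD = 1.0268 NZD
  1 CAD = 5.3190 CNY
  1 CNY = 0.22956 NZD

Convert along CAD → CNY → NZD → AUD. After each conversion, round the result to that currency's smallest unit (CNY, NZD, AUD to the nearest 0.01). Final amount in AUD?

CAD 4,460,000.00 × 5.3190 = CNY 23,722,740.00
CNY 23,722,740.00 × 0.22956 = NZD 5,445,792.19
NZD 5,445,792.19 ÷ 1.0268 = AUD 5,303,654.26

AUD 5,303,654.26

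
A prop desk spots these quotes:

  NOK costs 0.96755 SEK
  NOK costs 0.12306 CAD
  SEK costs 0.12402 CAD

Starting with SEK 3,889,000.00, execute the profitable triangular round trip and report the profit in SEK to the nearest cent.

Profitable loop is SEK → NOK → CAD → SEK:
SEK 3,889,000.00 ÷ 0.96755 = NOK 4,019,430.52
NOK 4,019,430.52 × 0.12306 = CAD 494,631.12
CAD 494,631.12 ÷ 0.12402 = SEK 3,988,317.37
Profit = SEK 3,988,317.37 − SEK 3,889,000.00

Profit: SEK 99,317.37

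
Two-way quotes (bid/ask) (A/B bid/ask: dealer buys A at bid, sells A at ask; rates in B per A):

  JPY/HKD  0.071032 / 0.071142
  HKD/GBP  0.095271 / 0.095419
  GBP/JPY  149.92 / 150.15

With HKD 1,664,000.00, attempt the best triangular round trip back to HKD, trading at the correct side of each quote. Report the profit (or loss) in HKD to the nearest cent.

Net profit: HKD 24,214.64

Best loop HKD → GBP → JPY → HKD:
HKD 1,664,000.00 × 0.095271 (sell HKD at bid) = GBP 158,530.94
GBP 158,530.94 × 149.92 (sell GBP at bid) = JPY 23,766,959
JPY 23,766,959 × 0.071032 (sell JPY at bid) = HKD 1,688,214.64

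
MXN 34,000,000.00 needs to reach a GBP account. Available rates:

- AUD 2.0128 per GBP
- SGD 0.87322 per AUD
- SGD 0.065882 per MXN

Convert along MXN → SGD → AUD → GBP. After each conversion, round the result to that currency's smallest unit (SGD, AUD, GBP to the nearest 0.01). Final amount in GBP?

GBP 1,274,445.87

MXN 34,000,000.00 × 0.065882 = SGD 2,239,988.00
SGD 2,239,988.00 ÷ 0.87322 = AUD 2,565,204.64
AUD 2,565,204.64 ÷ 2.0128 = GBP 1,274,445.87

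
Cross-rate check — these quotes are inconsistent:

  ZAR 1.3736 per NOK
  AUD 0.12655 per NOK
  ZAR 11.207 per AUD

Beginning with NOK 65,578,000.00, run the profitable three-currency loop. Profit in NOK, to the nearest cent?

Profit: NOK 2,131,468.81

Profitable loop is NOK → AUD → ZAR → NOK:
NOK 65,578,000.00 × 0.12655 = AUD 8,298,895.90
AUD 8,298,895.90 × 11.207 = ZAR 93,005,726.35
ZAR 93,005,726.35 ÷ 1.3736 = NOK 67,709,468.81
Profit = NOK 67,709,468.81 − NOK 65,578,000.00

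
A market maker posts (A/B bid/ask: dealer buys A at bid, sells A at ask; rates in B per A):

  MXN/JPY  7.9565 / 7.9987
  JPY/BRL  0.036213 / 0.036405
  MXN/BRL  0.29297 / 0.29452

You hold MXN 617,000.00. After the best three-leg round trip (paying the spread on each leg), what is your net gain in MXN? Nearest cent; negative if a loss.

Best loop MXN → BRL → JPY → MXN:
MXN 617,000.00 × 0.29297 (sell MXN at bid) = BRL 180,762.49
BRL 180,762.49 ÷ 0.036405 (buy JPY at ask) = JPY 4,965,320
JPY 4,965,320 ÷ 7.9987 (buy MXN at ask) = MXN 620,765.93

Net profit: MXN 3,765.93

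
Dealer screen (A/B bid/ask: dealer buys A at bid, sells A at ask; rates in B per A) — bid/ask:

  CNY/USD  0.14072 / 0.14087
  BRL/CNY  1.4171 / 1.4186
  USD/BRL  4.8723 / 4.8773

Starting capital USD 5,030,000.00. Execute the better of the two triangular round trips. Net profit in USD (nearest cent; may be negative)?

Net profit: USD 130,717.01

Best loop USD → CNY → BRL → USD:
USD 5,030,000.00 ÷ 0.14087 (buy CNY at ask) = CNY 35,706,679.92
CNY 35,706,679.92 ÷ 1.4186 (buy BRL at ask) = BRL 25,170,365.09
BRL 25,170,365.09 ÷ 4.8773 (buy USD at ask) = USD 5,160,717.01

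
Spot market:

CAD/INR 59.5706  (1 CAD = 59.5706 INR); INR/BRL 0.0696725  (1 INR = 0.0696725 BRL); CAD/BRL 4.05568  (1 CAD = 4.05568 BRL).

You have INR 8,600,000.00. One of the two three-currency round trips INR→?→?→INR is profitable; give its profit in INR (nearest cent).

Profitable loop is INR → BRL → CAD → INR:
INR 8,600,000.00 × 0.0696725 = BRL 599,183.50
BRL 599,183.50 ÷ 4.05568 = CAD 147,739.34
CAD 147,739.34 × 59.5706 = INR 8,800,921.33
Profit = INR 8,800,921.33 − INR 8,600,000.00

Profit: INR 200,921.33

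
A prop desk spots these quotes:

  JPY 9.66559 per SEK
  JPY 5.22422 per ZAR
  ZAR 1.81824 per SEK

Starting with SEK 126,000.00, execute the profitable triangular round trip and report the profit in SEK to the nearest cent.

Profit: SEK 2,211.28

Profitable loop is SEK → JPY → ZAR → SEK:
SEK 126,000.00 × 9.66559 = JPY 1,217,864
JPY 1,217,864 ÷ 5.22422 = ZAR 233,118.88
ZAR 233,118.88 ÷ 1.81824 = SEK 128,211.28
Profit = SEK 128,211.28 − SEK 126,000.00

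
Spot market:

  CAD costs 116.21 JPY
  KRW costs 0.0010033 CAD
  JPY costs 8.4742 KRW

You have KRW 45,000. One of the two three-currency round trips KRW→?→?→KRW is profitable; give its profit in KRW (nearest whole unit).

Profit: KRW 545

Profitable loop is KRW → JPY → CAD → KRW:
KRW 45,000 ÷ 8.4742 = JPY 5,310
JPY 5,310 ÷ 116.21 = CAD 45.70
CAD 45.70 ÷ 0.0010033 = KRW 45,545
Profit = KRW 45,545 − KRW 45,000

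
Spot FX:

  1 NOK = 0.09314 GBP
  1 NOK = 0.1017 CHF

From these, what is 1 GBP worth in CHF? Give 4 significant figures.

1 GBP ÷ 0.09314 = 10.7365 NOK
10.7365 NOK × 0.1017 = 1.0919 CHF

GBP/CHF = 1.092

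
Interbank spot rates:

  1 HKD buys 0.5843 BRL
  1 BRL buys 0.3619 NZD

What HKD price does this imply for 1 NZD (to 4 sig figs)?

1 NZD ÷ 0.3619 = 2.76319 BRL
2.76319 BRL ÷ 0.5843 = 4.72907 HKD

NZD/HKD = 4.729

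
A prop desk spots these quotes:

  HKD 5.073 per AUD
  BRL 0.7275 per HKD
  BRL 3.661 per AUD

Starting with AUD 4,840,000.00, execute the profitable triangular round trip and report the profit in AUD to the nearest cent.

Profit: AUD 39,142.39

Profitable loop is AUD → HKD → BRL → AUD:
AUD 4,840,000.00 × 5.073 = HKD 24,553,320.00
HKD 24,553,320.00 × 0.7275 = BRL 17,862,540.30
BRL 17,862,540.30 ÷ 3.661 = AUD 4,879,142.39
Profit = AUD 4,879,142.39 − AUD 4,840,000.00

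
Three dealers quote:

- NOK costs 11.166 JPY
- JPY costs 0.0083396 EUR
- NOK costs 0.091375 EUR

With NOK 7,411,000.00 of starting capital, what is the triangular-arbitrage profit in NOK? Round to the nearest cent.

Profitable loop is NOK → JPY → EUR → NOK:
NOK 7,411,000.00 × 11.166 = JPY 82,751,226
JPY 82,751,226 × 0.0083396 = EUR 690,112.12
EUR 690,112.12 ÷ 0.091375 = NOK 7,552,526.67
Profit = NOK 7,552,526.67 − NOK 7,411,000.00

Profit: NOK 141,526.67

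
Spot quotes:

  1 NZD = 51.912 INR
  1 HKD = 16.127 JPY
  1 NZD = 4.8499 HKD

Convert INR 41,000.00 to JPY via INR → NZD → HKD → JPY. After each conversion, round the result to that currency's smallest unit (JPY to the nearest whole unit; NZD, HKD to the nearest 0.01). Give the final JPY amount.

JPY 61,774

INR 41,000.00 ÷ 51.912 = NZD 789.80
NZD 789.80 × 4.8499 = HKD 3,830.45
HKD 3,830.45 × 16.127 = JPY 61,774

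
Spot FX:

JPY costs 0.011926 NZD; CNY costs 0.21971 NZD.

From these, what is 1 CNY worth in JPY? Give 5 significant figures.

CNY/JPY = 18.423

1 CNY × 0.21971 = 0.21971 NZD
0.21971 NZD ÷ 0.011926 = 18.4228 JPY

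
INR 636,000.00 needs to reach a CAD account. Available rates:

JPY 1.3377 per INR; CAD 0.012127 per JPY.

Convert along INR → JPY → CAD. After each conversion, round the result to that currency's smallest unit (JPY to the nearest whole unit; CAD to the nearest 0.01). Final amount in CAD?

INR 636,000.00 × 1.3377 = JPY 850,777
JPY 850,777 × 0.012127 = CAD 10,317.37

CAD 10,317.37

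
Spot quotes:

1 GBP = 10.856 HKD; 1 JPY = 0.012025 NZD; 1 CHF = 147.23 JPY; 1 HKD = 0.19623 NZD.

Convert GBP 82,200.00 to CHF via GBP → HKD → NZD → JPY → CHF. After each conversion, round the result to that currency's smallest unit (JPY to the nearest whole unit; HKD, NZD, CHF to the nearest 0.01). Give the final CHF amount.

CHF 98,906.69

GBP 82,200.00 × 10.856 = HKD 892,363.20
HKD 892,363.20 × 0.19623 = NZD 175,108.43
NZD 175,108.43 ÷ 0.012025 = JPY 14,562,032
JPY 14,562,032 ÷ 147.23 = CHF 98,906.69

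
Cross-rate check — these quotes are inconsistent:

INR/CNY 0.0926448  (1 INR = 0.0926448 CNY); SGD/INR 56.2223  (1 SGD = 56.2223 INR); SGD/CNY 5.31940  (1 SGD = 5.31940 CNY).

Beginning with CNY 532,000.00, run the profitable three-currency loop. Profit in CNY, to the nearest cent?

Profit: CNY 11,306.15

Profitable loop is CNY → INR → SGD → CNY:
CNY 532,000.00 ÷ 0.0926448 = INR 5,742,362.23
INR 5,742,362.23 ÷ 56.2223 = SGD 102,136.74
SGD 102,136.74 × 5.31940 = CNY 543,306.15
Profit = CNY 543,306.15 − CNY 532,000.00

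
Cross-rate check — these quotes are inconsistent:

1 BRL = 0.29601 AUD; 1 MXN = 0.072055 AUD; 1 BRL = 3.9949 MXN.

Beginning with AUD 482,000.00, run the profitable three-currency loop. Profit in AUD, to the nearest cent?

Profitable loop is AUD → MXN → BRL → AUD:
AUD 482,000.00 ÷ 0.072055 = MXN 6,689,334.54
MXN 6,689,334.54 ÷ 3.9949 = BRL 1,674,468.58
BRL 1,674,468.58 × 0.29601 = AUD 495,659.44
Profit = AUD 495,659.44 − AUD 482,000.00

Profit: AUD 13,659.44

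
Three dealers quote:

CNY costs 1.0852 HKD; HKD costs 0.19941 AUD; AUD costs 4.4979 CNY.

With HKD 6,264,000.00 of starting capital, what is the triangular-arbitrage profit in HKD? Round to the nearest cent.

Profit: HKD 171,543.57

Profitable loop is HKD → CNY → AUD → HKD:
HKD 6,264,000.00 ÷ 1.0852 = CNY 5,772,207.89
CNY 5,772,207.89 ÷ 4.4979 = AUD 1,283,311.74
AUD 1,283,311.74 ÷ 0.19941 = HKD 6,435,543.57
Profit = HKD 6,435,543.57 − HKD 6,264,000.00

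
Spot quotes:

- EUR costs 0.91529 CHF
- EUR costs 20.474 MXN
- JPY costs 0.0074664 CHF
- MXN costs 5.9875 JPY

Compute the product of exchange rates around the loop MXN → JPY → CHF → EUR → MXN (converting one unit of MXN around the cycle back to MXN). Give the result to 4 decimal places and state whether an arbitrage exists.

1.0000 (no arbitrage)

Around MXN → JPY → CHF → EUR → MXN: 1 × 5.9875 × 0.0074664 ÷ 0.91529 × 20.474 = 1.000002
Product ≈ 1 (deviation 0.000%, within rounding noise).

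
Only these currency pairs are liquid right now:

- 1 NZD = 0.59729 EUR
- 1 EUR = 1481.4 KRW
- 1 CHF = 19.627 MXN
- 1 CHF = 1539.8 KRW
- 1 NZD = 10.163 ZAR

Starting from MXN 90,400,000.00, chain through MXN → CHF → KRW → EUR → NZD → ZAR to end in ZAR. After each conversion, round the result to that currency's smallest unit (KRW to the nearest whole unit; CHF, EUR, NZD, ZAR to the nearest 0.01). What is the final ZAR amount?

ZAR 81,459,767.39

MXN 90,400,000.00 ÷ 19.627 = CHF 4,605,900.04
CHF 4,605,900.04 × 1539.8 = KRW 7,092,164,882
KRW 7,092,164,882 ÷ 1481.4 = EUR 4,787,474.61
EUR 4,787,474.61 ÷ 0.59729 = NZD 8,015,326.91
NZD 8,015,326.91 × 10.163 = ZAR 81,459,767.39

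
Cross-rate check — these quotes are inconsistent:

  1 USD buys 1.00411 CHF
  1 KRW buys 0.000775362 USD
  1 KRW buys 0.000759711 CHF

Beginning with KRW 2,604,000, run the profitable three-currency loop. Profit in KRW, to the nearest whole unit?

Profitable loop is KRW → USD → CHF → KRW:
KRW 2,604,000 × 0.000775362 = USD 2,019.04
USD 2,019.04 × 1.00411 = CHF 2,027.34
CHF 2,027.34 ÷ 0.000759711 = KRW 2,668,569
Profit = KRW 2,668,569 − KRW 2,604,000

Profit: KRW 64,569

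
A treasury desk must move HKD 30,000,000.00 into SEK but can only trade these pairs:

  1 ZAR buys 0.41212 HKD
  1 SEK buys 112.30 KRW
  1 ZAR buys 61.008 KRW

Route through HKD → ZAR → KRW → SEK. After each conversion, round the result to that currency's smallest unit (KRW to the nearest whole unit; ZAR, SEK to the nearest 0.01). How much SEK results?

HKD 30,000,000.00 ÷ 0.41212 = ZAR 72,794,331.75
ZAR 72,794,331.75 × 61.008 = KRW 4,441,036,591
KRW 4,441,036,591 ÷ 112.30 = SEK 39,546,185.14

SEK 39,546,185.14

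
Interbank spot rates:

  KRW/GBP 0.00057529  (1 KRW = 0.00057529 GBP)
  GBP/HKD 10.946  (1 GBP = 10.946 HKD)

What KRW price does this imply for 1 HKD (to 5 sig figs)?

1 HKD ÷ 10.946 = 0.0913576 GBP
0.0913576 GBP ÷ 0.00057529 = 158.803 KRW

HKD/KRW = 158.80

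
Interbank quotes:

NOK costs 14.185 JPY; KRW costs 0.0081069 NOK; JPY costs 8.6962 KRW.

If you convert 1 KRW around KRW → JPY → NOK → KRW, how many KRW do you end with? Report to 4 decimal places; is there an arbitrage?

1.0000 (no arbitrage)

Around KRW → JPY → NOK → KRW: 1 ÷ 8.6962 ÷ 14.185 ÷ 0.0081069 = 0.999969
Product ≈ 1 (deviation 0.003%, within rounding noise).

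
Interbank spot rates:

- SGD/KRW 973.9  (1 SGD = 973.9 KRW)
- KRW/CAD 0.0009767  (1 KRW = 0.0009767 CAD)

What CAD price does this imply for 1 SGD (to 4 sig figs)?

1 SGD × 973.9 = 973.9 KRW
973.9 KRW × 0.0009767 = 0.951208 CAD

SGD/CAD = 0.9512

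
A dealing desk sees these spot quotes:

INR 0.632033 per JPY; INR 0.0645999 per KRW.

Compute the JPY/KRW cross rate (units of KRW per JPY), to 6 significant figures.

1 JPY × 0.632033 = 0.632033 INR
0.632033 INR ÷ 0.0645999 = 9.78381 KRW

JPY/KRW = 9.78381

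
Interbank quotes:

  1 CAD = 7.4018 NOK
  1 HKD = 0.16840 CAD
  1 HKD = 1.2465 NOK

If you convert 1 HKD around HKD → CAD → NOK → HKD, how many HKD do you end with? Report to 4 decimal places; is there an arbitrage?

Around HKD → CAD → NOK → HKD: 1 × 0.16840 × 7.4018 ÷ 1.2465 = 0.999970
Product ≈ 1 (deviation 0.003%, within rounding noise).

1.0000 (no arbitrage)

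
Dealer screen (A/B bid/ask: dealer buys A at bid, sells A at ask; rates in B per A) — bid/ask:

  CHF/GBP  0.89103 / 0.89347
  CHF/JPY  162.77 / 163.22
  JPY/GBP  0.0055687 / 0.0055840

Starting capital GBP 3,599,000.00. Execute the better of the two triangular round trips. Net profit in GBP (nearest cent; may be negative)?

Best loop GBP → CHF → JPY → GBP:
GBP 3,599,000.00 ÷ 0.89347 (buy CHF at ask) = CHF 4,028,115.10
CHF 4,028,115.10 × 162.77 (sell CHF at bid) = JPY 655,656,295
JPY 655,656,295 × 0.0055687 (sell JPY at bid) = GBP 3,651,153.21

Net profit: GBP 52,153.21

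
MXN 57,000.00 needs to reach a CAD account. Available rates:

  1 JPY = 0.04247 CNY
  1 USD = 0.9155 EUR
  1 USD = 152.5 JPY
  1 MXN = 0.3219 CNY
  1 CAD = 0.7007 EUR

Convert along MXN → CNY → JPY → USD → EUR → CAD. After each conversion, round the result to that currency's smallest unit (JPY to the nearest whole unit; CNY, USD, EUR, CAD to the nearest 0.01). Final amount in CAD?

MXN 57,000.00 × 0.3219 = CNY 18,348.30
CNY 18,348.30 ÷ 0.04247 = JPY 432,030
JPY 432,030 ÷ 152.5 = USD 2,832.98
USD 2,832.98 × 0.9155 = EUR 2,593.59
EUR 2,593.59 ÷ 0.7007 = CAD 3,701.43

CAD 3,701.43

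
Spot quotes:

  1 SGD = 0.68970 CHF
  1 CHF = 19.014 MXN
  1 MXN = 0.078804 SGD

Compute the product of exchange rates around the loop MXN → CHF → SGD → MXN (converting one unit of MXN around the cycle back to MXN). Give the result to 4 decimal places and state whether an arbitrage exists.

0.9676 (arbitrage exists)

Around MXN → CHF → SGD → MXN: 1 ÷ 19.014 ÷ 0.68970 ÷ 0.078804 = 0.967649
Product < 1; profitable direction is MXN → SGD → CHF → MXN.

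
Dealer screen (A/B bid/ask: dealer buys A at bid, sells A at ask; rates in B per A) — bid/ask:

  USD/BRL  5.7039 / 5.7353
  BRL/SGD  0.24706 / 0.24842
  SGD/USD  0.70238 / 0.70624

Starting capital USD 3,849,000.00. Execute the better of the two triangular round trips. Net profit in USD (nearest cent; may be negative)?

Net result: USD -23,810.96 (no profitable arbitrage after spreads)

Best loop USD → SGD → BRL → USD:
USD 3,849,000.00 ÷ 0.70624 (buy SGD at ask) = SGD 5,449,988.67
SGD 5,449,988.67 ÷ 0.24842 (buy BRL at ask) = BRL 21,938,606.68
BRL 21,938,606.68 ÷ 5.7353 (buy USD at ask) = USD 3,825,189.04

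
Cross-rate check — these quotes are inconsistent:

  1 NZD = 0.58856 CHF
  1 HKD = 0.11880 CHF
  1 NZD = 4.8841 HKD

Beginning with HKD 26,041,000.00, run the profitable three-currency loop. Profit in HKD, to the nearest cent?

Profit: HKD 373,805.22

Profitable loop is HKD → NZD → CHF → HKD:
HKD 26,041,000.00 ÷ 4.8841 = NZD 5,331,790.91
NZD 5,331,790.91 × 0.58856 = CHF 3,138,078.86
CHF 3,138,078.86 ÷ 0.11880 = HKD 26,414,805.22
Profit = HKD 26,414,805.22 − HKD 26,041,000.00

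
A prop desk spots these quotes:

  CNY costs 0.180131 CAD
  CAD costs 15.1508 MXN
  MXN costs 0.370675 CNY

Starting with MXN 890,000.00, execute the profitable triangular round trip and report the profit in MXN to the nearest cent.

Profit: MXN 10,341.62

Profitable loop is MXN → CNY → CAD → MXN:
MXN 890,000.00 × 0.370675 = CNY 329,900.75
CNY 329,900.75 × 0.180131 = CAD 59,425.35
CAD 59,425.35 × 15.1508 = MXN 900,341.62
Profit = MXN 900,341.62 − MXN 890,000.00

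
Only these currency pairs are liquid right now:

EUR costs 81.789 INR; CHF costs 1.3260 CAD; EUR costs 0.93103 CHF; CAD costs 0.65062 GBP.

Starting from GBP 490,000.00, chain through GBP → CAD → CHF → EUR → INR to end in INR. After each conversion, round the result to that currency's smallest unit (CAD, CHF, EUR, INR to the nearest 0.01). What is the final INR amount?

INR 49,894,925.52

GBP 490,000.00 ÷ 0.65062 = CAD 753,127.79
CAD 753,127.79 ÷ 1.3260 = CHF 567,969.68
CHF 567,969.68 ÷ 0.93103 = EUR 610,044.45
EUR 610,044.45 × 81.789 = INR 49,894,925.52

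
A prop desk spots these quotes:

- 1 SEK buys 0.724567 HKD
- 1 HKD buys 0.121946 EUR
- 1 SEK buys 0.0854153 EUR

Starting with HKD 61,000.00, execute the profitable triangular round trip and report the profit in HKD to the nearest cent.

Profit: HKD 2,101.59

Profitable loop is HKD → EUR → SEK → HKD:
HKD 61,000.00 × 0.121946 = EUR 7,438.71
EUR 7,438.71 ÷ 0.0854153 = SEK 87,088.68
SEK 87,088.68 × 0.724567 = HKD 63,101.59
Profit = HKD 63,101.59 − HKD 61,000.00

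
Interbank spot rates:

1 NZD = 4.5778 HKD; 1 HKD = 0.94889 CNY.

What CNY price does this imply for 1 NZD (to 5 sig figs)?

NZD/CNY = 4.3438

1 NZD × 4.5778 = 4.5778 HKD
4.5778 HKD × 0.94889 = 4.34383 CNY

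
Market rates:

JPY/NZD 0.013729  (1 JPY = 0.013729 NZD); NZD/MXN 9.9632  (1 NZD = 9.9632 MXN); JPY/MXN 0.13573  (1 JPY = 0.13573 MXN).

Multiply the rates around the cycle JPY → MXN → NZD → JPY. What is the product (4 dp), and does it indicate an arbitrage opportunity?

Around JPY → MXN → NZD → JPY: 1 × 0.13573 ÷ 9.9632 ÷ 0.013729 = 0.992289
Product < 1; profitable direction is JPY → NZD → MXN → JPY.

0.9923 (arbitrage exists)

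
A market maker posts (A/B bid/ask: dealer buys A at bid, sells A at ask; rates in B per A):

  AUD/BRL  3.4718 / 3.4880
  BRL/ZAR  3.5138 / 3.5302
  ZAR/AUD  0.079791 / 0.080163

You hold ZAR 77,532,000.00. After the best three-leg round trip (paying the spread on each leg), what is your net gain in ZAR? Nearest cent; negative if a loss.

Best loop ZAR → BRL → AUD → ZAR:
ZAR 77,532,000.00 ÷ 3.5302 (buy BRL at ask) = BRL 21,962,495.04
BRL 21,962,495.04 ÷ 3.4880 (buy AUD at ask) = AUD 6,296,586.88
AUD 6,296,586.88 ÷ 0.080163 (buy ZAR at ask) = ZAR 78,547,295.90

Net profit: ZAR 1,015,295.90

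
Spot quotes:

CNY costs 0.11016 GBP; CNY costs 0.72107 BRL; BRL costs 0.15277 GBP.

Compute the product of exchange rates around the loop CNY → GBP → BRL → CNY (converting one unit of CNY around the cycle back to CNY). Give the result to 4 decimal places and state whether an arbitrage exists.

Around CNY → GBP → BRL → CNY: 1 × 0.11016 ÷ 0.15277 ÷ 0.72107 = 1.000019
Product ≈ 1 (deviation 0.002%, within rounding noise).

1.0000 (no arbitrage)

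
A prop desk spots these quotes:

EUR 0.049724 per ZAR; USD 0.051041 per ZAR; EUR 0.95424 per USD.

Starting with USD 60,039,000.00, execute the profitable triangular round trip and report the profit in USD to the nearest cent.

Profit: USD 1,255,670.66

Profitable loop is USD → ZAR → EUR → USD:
USD 60,039,000.00 ÷ 0.051041 = ZAR 1,176,289,649.50
ZAR 1,176,289,649.50 × 0.049724 = EUR 58,489,826.53
EUR 58,489,826.53 ÷ 0.95424 = USD 61,294,670.66
Profit = USD 61,294,670.66 − USD 60,039,000.00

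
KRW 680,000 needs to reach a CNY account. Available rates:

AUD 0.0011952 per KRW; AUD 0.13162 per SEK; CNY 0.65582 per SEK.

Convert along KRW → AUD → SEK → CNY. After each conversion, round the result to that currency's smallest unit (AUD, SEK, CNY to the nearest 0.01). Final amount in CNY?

KRW 680,000 × 0.0011952 = AUD 812.74
AUD 812.74 ÷ 0.13162 = SEK 6,174.90
SEK 6,174.90 × 0.65582 = CNY 4,049.62

CNY 4,049.62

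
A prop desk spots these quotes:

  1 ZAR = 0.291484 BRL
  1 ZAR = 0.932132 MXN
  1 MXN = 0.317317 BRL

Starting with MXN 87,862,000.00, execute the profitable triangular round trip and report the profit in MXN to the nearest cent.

Profitable loop is MXN → BRL → ZAR → MXN:
MXN 87,862,000.00 × 0.317317 = BRL 27,880,106.25
BRL 27,880,106.25 ÷ 0.291484 = ZAR 95,648,839.23
ZAR 95,648,839.23 × 0.932132 = MXN 89,157,343.81
Profit = MXN 89,157,343.81 − MXN 87,862,000.00

Profit: MXN 1,295,343.81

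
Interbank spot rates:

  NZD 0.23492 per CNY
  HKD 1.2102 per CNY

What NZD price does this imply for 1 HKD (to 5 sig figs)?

1 HKD ÷ 1.2102 = 0.82631 CNY
0.82631 CNY × 0.23492 = 0.194117 NZD

HKD/NZD = 0.19412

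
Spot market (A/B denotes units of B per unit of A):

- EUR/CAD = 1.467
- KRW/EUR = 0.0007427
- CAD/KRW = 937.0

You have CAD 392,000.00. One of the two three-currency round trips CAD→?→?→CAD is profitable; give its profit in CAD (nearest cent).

Profit: CAD 8,192.73

Profitable loop is CAD → KRW → EUR → CAD:
CAD 392,000.00 × 937.0 = KRW 367,304,000
KRW 367,304,000 × 0.0007427 = EUR 272,796.68
EUR 272,796.68 × 1.467 = CAD 400,192.73
Profit = CAD 400,192.73 − CAD 392,000.00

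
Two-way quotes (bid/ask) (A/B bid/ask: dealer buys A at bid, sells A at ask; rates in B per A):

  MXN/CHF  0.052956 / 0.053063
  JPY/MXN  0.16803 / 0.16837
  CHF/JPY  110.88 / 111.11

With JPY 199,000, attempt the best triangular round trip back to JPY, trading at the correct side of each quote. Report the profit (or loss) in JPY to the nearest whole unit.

Net profit: JPY 1,467

Best loop JPY → CHF → MXN → JPY:
JPY 199,000 ÷ 111.11 (buy CHF at ask) = CHF 1,791.02
CHF 1,791.02 ÷ 0.053063 (buy MXN at ask) = MXN 33,752.67
MXN 33,752.67 ÷ 0.16837 (buy JPY at ask) = JPY 200,467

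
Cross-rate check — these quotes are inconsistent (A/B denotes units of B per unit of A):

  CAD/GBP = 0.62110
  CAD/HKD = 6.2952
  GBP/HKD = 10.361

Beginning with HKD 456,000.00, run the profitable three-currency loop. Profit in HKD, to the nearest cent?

Profitable loop is HKD → CAD → GBP → HKD:
HKD 456,000.00 ÷ 6.2952 = CAD 72,436.14
CAD 72,436.14 × 0.62110 = GBP 44,990.09
GBP 44,990.09 × 10.361 = HKD 466,142.30
Profit = HKD 466,142.30 − HKD 456,000.00

Profit: HKD 10,142.30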